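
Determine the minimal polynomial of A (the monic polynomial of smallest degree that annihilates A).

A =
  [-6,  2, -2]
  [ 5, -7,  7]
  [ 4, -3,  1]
x^3 + 12*x^2 + 48*x + 64

The characteristic polynomial is χ_A(x) = (x + 4)^3, so the eigenvalues are known. The minimal polynomial is
  m_A(x) = Π_λ (x − λ)^{k_λ}
where k_λ is the size of the *largest* Jordan block for λ (equivalently, the smallest k with (A − λI)^k v = 0 for every generalised eigenvector v of λ).

  λ = -4: largest Jordan block has size 3, contributing (x + 4)^3

So m_A(x) = (x + 4)^3 = x^3 + 12*x^2 + 48*x + 64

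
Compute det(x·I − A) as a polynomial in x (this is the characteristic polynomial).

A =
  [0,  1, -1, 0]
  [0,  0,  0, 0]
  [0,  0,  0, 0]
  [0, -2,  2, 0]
x^4

Expanding det(x·I − A) (e.g. by cofactor expansion or by noting that A is similar to its Jordan form J, which has the same characteristic polynomial as A) gives
  χ_A(x) = x^4
which factors as x^4. The eigenvalues (with algebraic multiplicities) are λ = 0 with multiplicity 4.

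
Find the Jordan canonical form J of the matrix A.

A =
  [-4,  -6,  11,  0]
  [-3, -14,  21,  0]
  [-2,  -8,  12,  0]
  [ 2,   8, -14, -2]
J_3(-2) ⊕ J_1(-2)

The characteristic polynomial is
  det(x·I − A) = x^4 + 8*x^3 + 24*x^2 + 32*x + 16 = (x + 2)^4

Eigenvalues and multiplicities (the geometric multiplicity of λ is n − rank(A − λI), which equals the number of Jordan blocks for λ):
  λ = -2: algebraic multiplicity = 4, geometric multiplicity = 2

Determining the block sizes for each eigenvalue:
  λ = -2: with am = 4 and gm = 2, the partition is not yet determined (e.g. several partitions of 4 into 2 parts exist). Let N = A − (-2)·I. Computing rank(N^1) = 2, rank(N^2) = 1, rank(N^3) = 0; the number of blocks of size ≥ j is rank(N^{j−1}) − rank(N^j), giving [2, 1, 1]. So we have 1 block(s) of size 3, 1 block(s) of size 1 → block sizes [3, 1]

Assembling the blocks gives a Jordan form
J =
  [-2,  1,  0,  0]
  [ 0, -2,  1,  0]
  [ 0,  0, -2,  0]
  [ 0,  0,  0, -2]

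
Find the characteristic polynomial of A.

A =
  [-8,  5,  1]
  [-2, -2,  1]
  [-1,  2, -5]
x^3 + 15*x^2 + 75*x + 125

Expanding det(x·I − A) (e.g. by cofactor expansion or by noting that A is similar to its Jordan form J, which has the same characteristic polynomial as A) gives
  χ_A(x) = x^3 + 15*x^2 + 75*x + 125
which factors as (x + 5)^3. The eigenvalues (with algebraic multiplicities) are λ = -5 with multiplicity 3.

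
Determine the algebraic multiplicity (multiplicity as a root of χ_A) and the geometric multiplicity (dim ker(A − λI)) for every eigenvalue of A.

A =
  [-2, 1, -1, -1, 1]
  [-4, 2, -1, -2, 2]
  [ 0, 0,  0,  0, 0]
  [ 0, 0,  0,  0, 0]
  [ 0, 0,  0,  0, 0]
λ = 0: alg = 5, geom = 3

Step 1 — factor the characteristic polynomial to read off the algebraic multiplicities:
  χ_A(x) = x^5

Step 2 — compute geometric multiplicities via the rank-nullity identity g(λ) = n − rank(A − λI):
  rank(A − (0)·I) = 2, so dim ker(A − (0)·I) = n − 2 = 3

Summary:
  λ = 0: algebraic multiplicity = 5, geometric multiplicity = 3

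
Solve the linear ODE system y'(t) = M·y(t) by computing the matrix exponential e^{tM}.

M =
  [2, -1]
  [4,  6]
e^{tM} =
  [-2*t*exp(4*t) + exp(4*t), -t*exp(4*t)]
  [4*t*exp(4*t), 2*t*exp(4*t) + exp(4*t)]

Strategy: write M = P · J · P⁻¹ where J is a Jordan canonical form, so e^{tM} = P · e^{tJ} · P⁻¹, and e^{tJ} can be computed block-by-block.

M has Jordan form
J =
  [4, 1]
  [0, 4]
(up to reordering of blocks).

Per-block formulas:
  For a 2×2 Jordan block J_2(4): exp(t · J_2(4)) = e^(4t)·(I + t·N), where N is the 2×2 nilpotent shift.

After assembling e^{tJ} and conjugating by P, we get:

e^{tM} =
  [-2*t*exp(4*t) + exp(4*t), -t*exp(4*t)]
  [4*t*exp(4*t), 2*t*exp(4*t) + exp(4*t)]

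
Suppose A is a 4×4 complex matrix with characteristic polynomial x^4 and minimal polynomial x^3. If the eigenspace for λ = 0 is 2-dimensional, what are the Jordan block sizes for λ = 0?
Block sizes for λ = 0: [3, 1]

Step 1 — from the characteristic polynomial, algebraic multiplicity of λ = 0 is 4. From dim ker(A − (0)·I) = 2, there are exactly 2 Jordan blocks for λ = 0.
Step 2 — from the minimal polynomial, the factor (x − 0)^3 tells us the largest block for λ = 0 has size 3.
Step 3 — with total size 4, 2 blocks, and largest block 3, the block sizes (in nonincreasing order) are [3, 1].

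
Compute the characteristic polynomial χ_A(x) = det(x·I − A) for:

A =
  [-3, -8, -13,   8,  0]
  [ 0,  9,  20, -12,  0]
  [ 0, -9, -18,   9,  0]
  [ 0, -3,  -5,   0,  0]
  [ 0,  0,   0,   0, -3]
x^5 + 15*x^4 + 90*x^3 + 270*x^2 + 405*x + 243

Expanding det(x·I − A) (e.g. by cofactor expansion or by noting that A is similar to its Jordan form J, which has the same characteristic polynomial as A) gives
  χ_A(x) = x^5 + 15*x^4 + 90*x^3 + 270*x^2 + 405*x + 243
which factors as (x + 3)^5. The eigenvalues (with algebraic multiplicities) are λ = -3 with multiplicity 5.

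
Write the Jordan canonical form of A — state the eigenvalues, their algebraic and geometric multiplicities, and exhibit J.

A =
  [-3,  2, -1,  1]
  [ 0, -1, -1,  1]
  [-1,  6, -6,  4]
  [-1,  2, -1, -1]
J_2(-3) ⊕ J_1(-3) ⊕ J_1(-2)

The characteristic polynomial is
  det(x·I − A) = x^4 + 11*x^3 + 45*x^2 + 81*x + 54 = (x + 2)*(x + 3)^3

Eigenvalues and multiplicities (the geometric multiplicity of λ is n − rank(A − λI), which equals the number of Jordan blocks for λ):
  λ = -3: algebraic multiplicity = 3, geometric multiplicity = 2
  λ = -2: algebraic multiplicity = 1, geometric multiplicity = 1

Determining the block sizes for each eigenvalue:
  λ = -3: 2 blocks summing to 3 forces exactly one block of size 2 and the rest size 1 → block sizes [2, 1]
  λ = -2: one block (gm = 1), so the single block has size am = 1 → block sizes [1]

Assembling the blocks gives a Jordan form
J =
  [-3,  1,  0,  0]
  [ 0, -3,  0,  0]
  [ 0,  0, -3,  0]
  [ 0,  0,  0, -2]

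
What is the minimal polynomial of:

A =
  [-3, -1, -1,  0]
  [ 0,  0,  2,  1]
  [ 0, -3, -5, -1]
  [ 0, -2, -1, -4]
x^3 + 9*x^2 + 27*x + 27

The characteristic polynomial is χ_A(x) = (x + 3)^4, so the eigenvalues are known. The minimal polynomial is
  m_A(x) = Π_λ (x − λ)^{k_λ}
where k_λ is the size of the *largest* Jordan block for λ (equivalently, the smallest k with (A − λI)^k v = 0 for every generalised eigenvector v of λ).

  λ = -3: largest Jordan block has size 3, contributing (x + 3)^3

So m_A(x) = (x + 3)^3 = x^3 + 9*x^2 + 27*x + 27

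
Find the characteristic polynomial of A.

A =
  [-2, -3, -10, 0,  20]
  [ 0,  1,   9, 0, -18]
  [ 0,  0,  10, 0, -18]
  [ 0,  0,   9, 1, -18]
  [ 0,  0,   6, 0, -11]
x^5 + x^4 - 5*x^3 - x^2 + 8*x - 4

Expanding det(x·I − A) (e.g. by cofactor expansion or by noting that A is similar to its Jordan form J, which has the same characteristic polynomial as A) gives
  χ_A(x) = x^5 + x^4 - 5*x^3 - x^2 + 8*x - 4
which factors as (x - 1)^3*(x + 2)^2. The eigenvalues (with algebraic multiplicities) are λ = -2 with multiplicity 2, λ = 1 with multiplicity 3.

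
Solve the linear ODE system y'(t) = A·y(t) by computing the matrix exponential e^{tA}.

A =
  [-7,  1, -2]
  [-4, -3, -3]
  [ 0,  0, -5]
e^{tA} =
  [-2*t*exp(-5*t) + exp(-5*t), t*exp(-5*t), t^2*exp(-5*t)/2 - 2*t*exp(-5*t)]
  [-4*t*exp(-5*t), 2*t*exp(-5*t) + exp(-5*t), t^2*exp(-5*t) - 3*t*exp(-5*t)]
  [0, 0, exp(-5*t)]

Strategy: write A = P · J · P⁻¹ where J is a Jordan canonical form, so e^{tA} = P · e^{tJ} · P⁻¹, and e^{tJ} can be computed block-by-block.

A has Jordan form
J =
  [-5,  1,  0]
  [ 0, -5,  1]
  [ 0,  0, -5]
(up to reordering of blocks).

Per-block formulas:
  For a 3×3 Jordan block J_3(-5): exp(t · J_3(-5)) = e^(-5t)·(I + t·N + (t^2/2)·N^2), where N is the 3×3 nilpotent shift.

After assembling e^{tJ} and conjugating by P, we get:

e^{tA} =
  [-2*t*exp(-5*t) + exp(-5*t), t*exp(-5*t), t^2*exp(-5*t)/2 - 2*t*exp(-5*t)]
  [-4*t*exp(-5*t), 2*t*exp(-5*t) + exp(-5*t), t^2*exp(-5*t) - 3*t*exp(-5*t)]
  [0, 0, exp(-5*t)]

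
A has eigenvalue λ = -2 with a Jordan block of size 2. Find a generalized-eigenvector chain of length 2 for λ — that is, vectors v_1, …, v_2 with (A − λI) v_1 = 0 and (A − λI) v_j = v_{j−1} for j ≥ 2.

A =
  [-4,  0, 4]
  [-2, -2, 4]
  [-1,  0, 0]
A Jordan chain for λ = -2 of length 2:
v_1 = (-2, -2, -1)ᵀ
v_2 = (1, 0, 0)ᵀ

Let N = A − (-2)·I. We want v_2 with N^2 v_2 = 0 but N^1 v_2 ≠ 0; then v_{j-1} := N · v_j for j = 2, …, 2.

Pick v_2 = (1, 0, 0)ᵀ.
Then v_1 = N · v_2 = (-2, -2, -1)ᵀ.

Sanity check: (A − (-2)·I) v_1 = (0, 0, 0)ᵀ = 0. ✓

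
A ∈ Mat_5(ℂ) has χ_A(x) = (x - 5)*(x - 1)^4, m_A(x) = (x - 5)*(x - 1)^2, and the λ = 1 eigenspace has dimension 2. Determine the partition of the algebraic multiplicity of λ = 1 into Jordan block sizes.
Block sizes for λ = 1: [2, 2]

Step 1 — from the characteristic polynomial, algebraic multiplicity of λ = 1 is 4. From dim ker(A − (1)·I) = 2, there are exactly 2 Jordan blocks for λ = 1.
Step 2 — from the minimal polynomial, the factor (x − 1)^2 tells us the largest block for λ = 1 has size 2.
Step 3 — with total size 4, 2 blocks, and largest block 2, the block sizes (in nonincreasing order) are [2, 2].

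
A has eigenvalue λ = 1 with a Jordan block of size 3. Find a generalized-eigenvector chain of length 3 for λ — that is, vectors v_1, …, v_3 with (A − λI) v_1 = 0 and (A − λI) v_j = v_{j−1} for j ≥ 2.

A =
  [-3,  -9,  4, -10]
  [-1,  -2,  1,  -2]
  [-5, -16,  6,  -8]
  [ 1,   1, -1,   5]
A Jordan chain for λ = 1 of length 3:
v_1 = (1, 0, 1, 0)ᵀ
v_2 = (1, 1, 6, 1)ᵀ
v_3 = (2, -1, 0, 0)ᵀ

Let N = A − (1)·I. We want v_3 with N^3 v_3 = 0 but N^2 v_3 ≠ 0; then v_{j-1} := N · v_j for j = 3, …, 2.

Pick v_3 = (2, -1, 0, 0)ᵀ.
Then v_2 = N · v_3 = (1, 1, 6, 1)ᵀ.
Then v_1 = N · v_2 = (1, 0, 1, 0)ᵀ.

Sanity check: (A − (1)·I) v_1 = (0, 0, 0, 0)ᵀ = 0. ✓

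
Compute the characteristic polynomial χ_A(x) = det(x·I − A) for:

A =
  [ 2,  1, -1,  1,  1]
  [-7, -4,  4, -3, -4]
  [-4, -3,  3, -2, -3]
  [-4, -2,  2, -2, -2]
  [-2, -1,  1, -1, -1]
x^5 + 2*x^4 + x^3

Expanding det(x·I − A) (e.g. by cofactor expansion or by noting that A is similar to its Jordan form J, which has the same characteristic polynomial as A) gives
  χ_A(x) = x^5 + 2*x^4 + x^3
which factors as x^3*(x + 1)^2. The eigenvalues (with algebraic multiplicities) are λ = -1 with multiplicity 2, λ = 0 with multiplicity 3.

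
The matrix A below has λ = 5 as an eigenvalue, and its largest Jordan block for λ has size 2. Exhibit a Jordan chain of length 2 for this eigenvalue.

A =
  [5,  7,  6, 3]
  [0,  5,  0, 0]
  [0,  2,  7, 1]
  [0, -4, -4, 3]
A Jordan chain for λ = 5 of length 2:
v_1 = (7, 0, 2, -4)ᵀ
v_2 = (0, 1, 0, 0)ᵀ

Let N = A − (5)·I. We want v_2 with N^2 v_2 = 0 but N^1 v_2 ≠ 0; then v_{j-1} := N · v_j for j = 2, …, 2.

Pick v_2 = (0, 1, 0, 0)ᵀ.
Then v_1 = N · v_2 = (7, 0, 2, -4)ᵀ.

Sanity check: (A − (5)·I) v_1 = (0, 0, 0, 0)ᵀ = 0. ✓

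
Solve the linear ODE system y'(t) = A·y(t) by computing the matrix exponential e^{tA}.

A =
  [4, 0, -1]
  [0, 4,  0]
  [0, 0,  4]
e^{tA} =
  [exp(4*t), 0, -t*exp(4*t)]
  [0, exp(4*t), 0]
  [0, 0, exp(4*t)]

Strategy: write A = P · J · P⁻¹ where J is a Jordan canonical form, so e^{tA} = P · e^{tJ} · P⁻¹, and e^{tJ} can be computed block-by-block.

A has Jordan form
J =
  [4, 1, 0]
  [0, 4, 0]
  [0, 0, 4]
(up to reordering of blocks).

Per-block formulas:
  For a 2×2 Jordan block J_2(4): exp(t · J_2(4)) = e^(4t)·(I + t·N), where N is the 2×2 nilpotent shift.
  For a 1×1 block at λ = 4: exp(t · [4]) = [e^(4t)].

After assembling e^{tJ} and conjugating by P, we get:

e^{tA} =
  [exp(4*t), 0, -t*exp(4*t)]
  [0, exp(4*t), 0]
  [0, 0, exp(4*t)]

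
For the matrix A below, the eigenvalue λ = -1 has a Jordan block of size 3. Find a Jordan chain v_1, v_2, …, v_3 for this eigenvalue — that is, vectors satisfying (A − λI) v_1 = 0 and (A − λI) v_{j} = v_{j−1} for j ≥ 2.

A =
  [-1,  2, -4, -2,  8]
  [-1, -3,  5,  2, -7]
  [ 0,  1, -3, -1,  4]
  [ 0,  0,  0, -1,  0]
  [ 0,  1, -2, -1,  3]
A Jordan chain for λ = -1 of length 3:
v_1 = (-2, 2, -1, 0, -1)ᵀ
v_2 = (0, -1, 0, 0, 0)ᵀ
v_3 = (1, 0, 0, 0, 0)ᵀ

Let N = A − (-1)·I. We want v_3 with N^3 v_3 = 0 but N^2 v_3 ≠ 0; then v_{j-1} := N · v_j for j = 3, …, 2.

Pick v_3 = (1, 0, 0, 0, 0)ᵀ.
Then v_2 = N · v_3 = (0, -1, 0, 0, 0)ᵀ.
Then v_1 = N · v_2 = (-2, 2, -1, 0, -1)ᵀ.

Sanity check: (A − (-1)·I) v_1 = (0, 0, 0, 0, 0)ᵀ = 0. ✓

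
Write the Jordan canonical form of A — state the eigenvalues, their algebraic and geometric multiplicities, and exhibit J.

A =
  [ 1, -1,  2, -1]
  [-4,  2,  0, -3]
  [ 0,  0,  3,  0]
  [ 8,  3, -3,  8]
J_3(3) ⊕ J_1(5)

The characteristic polynomial is
  det(x·I − A) = x^4 - 14*x^3 + 72*x^2 - 162*x + 135 = (x - 5)*(x - 3)^3

Eigenvalues and multiplicities (the geometric multiplicity of λ is n − rank(A − λI), which equals the number of Jordan blocks for λ):
  λ = 3: algebraic multiplicity = 3, geometric multiplicity = 1
  λ = 5: algebraic multiplicity = 1, geometric multiplicity = 1

Determining the block sizes for each eigenvalue:
  λ = 3: one block (gm = 1), so the single block has size am = 3 → block sizes [3]
  λ = 5: one block (gm = 1), so the single block has size am = 1 → block sizes [1]

Assembling the blocks gives a Jordan form
J =
  [3, 1, 0, 0]
  [0, 3, 1, 0]
  [0, 0, 3, 0]
  [0, 0, 0, 5]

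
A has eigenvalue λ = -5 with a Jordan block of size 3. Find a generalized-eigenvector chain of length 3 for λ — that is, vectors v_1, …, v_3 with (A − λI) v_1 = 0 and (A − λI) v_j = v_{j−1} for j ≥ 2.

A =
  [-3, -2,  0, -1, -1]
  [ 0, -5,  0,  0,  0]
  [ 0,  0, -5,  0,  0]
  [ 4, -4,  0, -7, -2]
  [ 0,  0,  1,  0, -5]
A Jordan chain for λ = -5 of length 3:
v_1 = (-1, 0, 0, -2, 0)ᵀ
v_2 = (0, 0, 0, 0, 1)ᵀ
v_3 = (0, 0, 1, 0, 0)ᵀ

Let N = A − (-5)·I. We want v_3 with N^3 v_3 = 0 but N^2 v_3 ≠ 0; then v_{j-1} := N · v_j for j = 3, …, 2.

Pick v_3 = (0, 0, 1, 0, 0)ᵀ.
Then v_2 = N · v_3 = (0, 0, 0, 0, 1)ᵀ.
Then v_1 = N · v_2 = (-1, 0, 0, -2, 0)ᵀ.

Sanity check: (A − (-5)·I) v_1 = (0, 0, 0, 0, 0)ᵀ = 0. ✓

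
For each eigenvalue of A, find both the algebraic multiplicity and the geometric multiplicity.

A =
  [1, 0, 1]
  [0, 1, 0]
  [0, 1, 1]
λ = 1: alg = 3, geom = 1

Step 1 — factor the characteristic polynomial to read off the algebraic multiplicities:
  χ_A(x) = (x - 1)^3

Step 2 — compute geometric multiplicities via the rank-nullity identity g(λ) = n − rank(A − λI):
  rank(A − (1)·I) = 2, so dim ker(A − (1)·I) = n − 2 = 1

Summary:
  λ = 1: algebraic multiplicity = 3, geometric multiplicity = 1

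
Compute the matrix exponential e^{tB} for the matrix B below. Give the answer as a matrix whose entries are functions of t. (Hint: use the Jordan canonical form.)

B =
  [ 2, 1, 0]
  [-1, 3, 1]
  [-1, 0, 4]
e^{tB} =
  [-t*exp(3*t) + exp(3*t), -t^2*exp(3*t)/2 + t*exp(3*t), t^2*exp(3*t)/2]
  [-t*exp(3*t), -t^2*exp(3*t)/2 + exp(3*t), t^2*exp(3*t)/2 + t*exp(3*t)]
  [-t*exp(3*t), -t^2*exp(3*t)/2, t^2*exp(3*t)/2 + t*exp(3*t) + exp(3*t)]

Strategy: write B = P · J · P⁻¹ where J is a Jordan canonical form, so e^{tB} = P · e^{tJ} · P⁻¹, and e^{tJ} can be computed block-by-block.

B has Jordan form
J =
  [3, 1, 0]
  [0, 3, 1]
  [0, 0, 3]
(up to reordering of blocks).

Per-block formulas:
  For a 3×3 Jordan block J_3(3): exp(t · J_3(3)) = e^(3t)·(I + t·N + (t^2/2)·N^2), where N is the 3×3 nilpotent shift.

After assembling e^{tJ} and conjugating by P, we get:

e^{tB} =
  [-t*exp(3*t) + exp(3*t), -t^2*exp(3*t)/2 + t*exp(3*t), t^2*exp(3*t)/2]
  [-t*exp(3*t), -t^2*exp(3*t)/2 + exp(3*t), t^2*exp(3*t)/2 + t*exp(3*t)]
  [-t*exp(3*t), -t^2*exp(3*t)/2, t^2*exp(3*t)/2 + t*exp(3*t) + exp(3*t)]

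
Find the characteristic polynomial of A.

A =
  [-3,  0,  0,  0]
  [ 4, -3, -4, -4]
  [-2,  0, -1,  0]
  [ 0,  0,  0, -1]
x^4 + 8*x^3 + 22*x^2 + 24*x + 9

Expanding det(x·I − A) (e.g. by cofactor expansion or by noting that A is similar to its Jordan form J, which has the same characteristic polynomial as A) gives
  χ_A(x) = x^4 + 8*x^3 + 22*x^2 + 24*x + 9
which factors as (x + 1)^2*(x + 3)^2. The eigenvalues (with algebraic multiplicities) are λ = -3 with multiplicity 2, λ = -1 with multiplicity 2.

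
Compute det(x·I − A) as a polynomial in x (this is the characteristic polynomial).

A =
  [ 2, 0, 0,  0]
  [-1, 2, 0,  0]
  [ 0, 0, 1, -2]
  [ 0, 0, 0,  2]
x^4 - 7*x^3 + 18*x^2 - 20*x + 8

Expanding det(x·I − A) (e.g. by cofactor expansion or by noting that A is similar to its Jordan form J, which has the same characteristic polynomial as A) gives
  χ_A(x) = x^4 - 7*x^3 + 18*x^2 - 20*x + 8
which factors as (x - 2)^3*(x - 1). The eigenvalues (with algebraic multiplicities) are λ = 1 with multiplicity 1, λ = 2 with multiplicity 3.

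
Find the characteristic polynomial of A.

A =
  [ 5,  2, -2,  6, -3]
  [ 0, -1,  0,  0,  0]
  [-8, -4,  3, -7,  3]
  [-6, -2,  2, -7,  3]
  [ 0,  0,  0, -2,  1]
x^5 - x^4 - 2*x^3 + 2*x^2 + x - 1

Expanding det(x·I − A) (e.g. by cofactor expansion or by noting that A is similar to its Jordan form J, which has the same characteristic polynomial as A) gives
  χ_A(x) = x^5 - x^4 - 2*x^3 + 2*x^2 + x - 1
which factors as (x - 1)^3*(x + 1)^2. The eigenvalues (with algebraic multiplicities) are λ = -1 with multiplicity 2, λ = 1 with multiplicity 3.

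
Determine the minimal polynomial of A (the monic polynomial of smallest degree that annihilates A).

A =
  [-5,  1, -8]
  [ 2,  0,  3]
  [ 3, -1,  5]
x^3

The characteristic polynomial is χ_A(x) = x^3, so the eigenvalues are known. The minimal polynomial is
  m_A(x) = Π_λ (x − λ)^{k_λ}
where k_λ is the size of the *largest* Jordan block for λ (equivalently, the smallest k with (A − λI)^k v = 0 for every generalised eigenvector v of λ).

  λ = 0: largest Jordan block has size 3, contributing (x − 0)^3

So m_A(x) = x^3 = x^3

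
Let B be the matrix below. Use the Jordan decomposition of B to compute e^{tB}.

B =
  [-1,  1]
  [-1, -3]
e^{tB} =
  [t*exp(-2*t) + exp(-2*t), t*exp(-2*t)]
  [-t*exp(-2*t), -t*exp(-2*t) + exp(-2*t)]

Strategy: write B = P · J · P⁻¹ where J is a Jordan canonical form, so e^{tB} = P · e^{tJ} · P⁻¹, and e^{tJ} can be computed block-by-block.

B has Jordan form
J =
  [-2,  1]
  [ 0, -2]
(up to reordering of blocks).

Per-block formulas:
  For a 2×2 Jordan block J_2(-2): exp(t · J_2(-2)) = e^(-2t)·(I + t·N), where N is the 2×2 nilpotent shift.

After assembling e^{tJ} and conjugating by P, we get:

e^{tB} =
  [t*exp(-2*t) + exp(-2*t), t*exp(-2*t)]
  [-t*exp(-2*t), -t*exp(-2*t) + exp(-2*t)]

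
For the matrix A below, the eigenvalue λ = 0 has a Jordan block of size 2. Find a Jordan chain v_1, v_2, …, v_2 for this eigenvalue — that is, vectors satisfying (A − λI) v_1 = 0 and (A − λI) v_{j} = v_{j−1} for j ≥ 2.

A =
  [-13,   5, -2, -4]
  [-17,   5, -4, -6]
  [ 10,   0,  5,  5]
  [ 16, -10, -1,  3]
A Jordan chain for λ = 0 of length 2:
v_1 = (-13, -17, 10, 16)ᵀ
v_2 = (1, 0, 0, 0)ᵀ

Let N = A − (0)·I. We want v_2 with N^2 v_2 = 0 but N^1 v_2 ≠ 0; then v_{j-1} := N · v_j for j = 2, …, 2.

Pick v_2 = (1, 0, 0, 0)ᵀ.
Then v_1 = N · v_2 = (-13, -17, 10, 16)ᵀ.

Sanity check: (A − (0)·I) v_1 = (0, 0, 0, 0)ᵀ = 0. ✓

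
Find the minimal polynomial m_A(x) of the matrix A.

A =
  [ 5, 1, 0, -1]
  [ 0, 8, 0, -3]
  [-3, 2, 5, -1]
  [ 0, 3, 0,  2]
x^2 - 10*x + 25

The characteristic polynomial is χ_A(x) = (x - 5)^4, so the eigenvalues are known. The minimal polynomial is
  m_A(x) = Π_λ (x − λ)^{k_λ}
where k_λ is the size of the *largest* Jordan block for λ (equivalently, the smallest k with (A − λI)^k v = 0 for every generalised eigenvector v of λ).

  λ = 5: largest Jordan block has size 2, contributing (x − 5)^2

So m_A(x) = (x - 5)^2 = x^2 - 10*x + 25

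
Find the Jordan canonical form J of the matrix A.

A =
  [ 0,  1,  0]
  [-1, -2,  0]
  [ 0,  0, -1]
J_2(-1) ⊕ J_1(-1)

The characteristic polynomial is
  det(x·I − A) = x^3 + 3*x^2 + 3*x + 1 = (x + 1)^3

Eigenvalues and multiplicities (the geometric multiplicity of λ is n − rank(A − λI), which equals the number of Jordan blocks for λ):
  λ = -1: algebraic multiplicity = 3, geometric multiplicity = 2

Determining the block sizes for each eigenvalue:
  λ = -1: 2 blocks summing to 3 forces exactly one block of size 2 and the rest size 1 → block sizes [2, 1]

Assembling the blocks gives a Jordan form
J =
  [-1,  1,  0]
  [ 0, -1,  0]
  [ 0,  0, -1]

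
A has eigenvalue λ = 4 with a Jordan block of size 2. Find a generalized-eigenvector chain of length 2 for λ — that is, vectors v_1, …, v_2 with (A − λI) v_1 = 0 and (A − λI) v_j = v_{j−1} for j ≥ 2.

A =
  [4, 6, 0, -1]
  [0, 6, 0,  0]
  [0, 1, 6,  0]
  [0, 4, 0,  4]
A Jordan chain for λ = 4 of length 2:
v_1 = (-1, 0, 0, 0)ᵀ
v_2 = (0, 0, 0, 1)ᵀ

Let N = A − (4)·I. We want v_2 with N^2 v_2 = 0 but N^1 v_2 ≠ 0; then v_{j-1} := N · v_j for j = 2, …, 2.

Pick v_2 = (0, 0, 0, 1)ᵀ.
Then v_1 = N · v_2 = (-1, 0, 0, 0)ᵀ.

Sanity check: (A − (4)·I) v_1 = (0, 0, 0, 0)ᵀ = 0. ✓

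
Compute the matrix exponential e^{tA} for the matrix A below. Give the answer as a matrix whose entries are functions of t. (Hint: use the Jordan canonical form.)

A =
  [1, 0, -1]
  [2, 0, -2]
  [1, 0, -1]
e^{tA} =
  [t + 1, 0, -t]
  [2*t, 1, -2*t]
  [t, 0, 1 - t]

Strategy: write A = P · J · P⁻¹ where J is a Jordan canonical form, so e^{tA} = P · e^{tJ} · P⁻¹, and e^{tJ} can be computed block-by-block.

A has Jordan form
J =
  [0, 1, 0]
  [0, 0, 0]
  [0, 0, 0]
(up to reordering of blocks).

Per-block formulas:
  For a 1×1 block at λ = 0: exp(t · [0]) = [e^(0t)].
  For a 2×2 Jordan block J_2(0): exp(t · J_2(0)) = e^(0t)·(I + t·N), where N is the 2×2 nilpotent shift.

After assembling e^{tJ} and conjugating by P, we get:

e^{tA} =
  [t + 1, 0, -t]
  [2*t, 1, -2*t]
  [t, 0, 1 - t]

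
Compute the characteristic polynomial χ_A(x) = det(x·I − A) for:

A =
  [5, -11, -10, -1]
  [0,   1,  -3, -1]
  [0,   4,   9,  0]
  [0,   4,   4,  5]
x^4 - 20*x^3 + 150*x^2 - 500*x + 625

Expanding det(x·I − A) (e.g. by cofactor expansion or by noting that A is similar to its Jordan form J, which has the same characteristic polynomial as A) gives
  χ_A(x) = x^4 - 20*x^3 + 150*x^2 - 500*x + 625
which factors as (x - 5)^4. The eigenvalues (with algebraic multiplicities) are λ = 5 with multiplicity 4.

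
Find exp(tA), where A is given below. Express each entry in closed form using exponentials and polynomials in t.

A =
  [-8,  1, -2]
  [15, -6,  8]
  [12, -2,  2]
e^{tA} =
  [-3*t*exp(-5*t) + exp(-5*t), t*exp(-5*t), -2*t*exp(-5*t)]
  [3*t*exp(-5*t) + 4*exp(-2*t) - 4*exp(-5*t), -t*exp(-5*t) + exp(-5*t), 2*t*exp(-5*t) + 2*exp(-2*t) - 2*exp(-5*t)]
  [6*t*exp(-5*t) + 2*exp(-2*t) - 2*exp(-5*t), -2*t*exp(-5*t), 4*t*exp(-5*t) + exp(-2*t)]

Strategy: write A = P · J · P⁻¹ where J is a Jordan canonical form, so e^{tA} = P · e^{tJ} · P⁻¹, and e^{tJ} can be computed block-by-block.

A has Jordan form
J =
  [-5,  1,  0]
  [ 0, -5,  0]
  [ 0,  0, -2]
(up to reordering of blocks).

Per-block formulas:
  For a 1×1 block at λ = -2: exp(t · [-2]) = [e^(-2t)].
  For a 2×2 Jordan block J_2(-5): exp(t · J_2(-5)) = e^(-5t)·(I + t·N), where N is the 2×2 nilpotent shift.

After assembling e^{tJ} and conjugating by P, we get:

e^{tA} =
  [-3*t*exp(-5*t) + exp(-5*t), t*exp(-5*t), -2*t*exp(-5*t)]
  [3*t*exp(-5*t) + 4*exp(-2*t) - 4*exp(-5*t), -t*exp(-5*t) + exp(-5*t), 2*t*exp(-5*t) + 2*exp(-2*t) - 2*exp(-5*t)]
  [6*t*exp(-5*t) + 2*exp(-2*t) - 2*exp(-5*t), -2*t*exp(-5*t), 4*t*exp(-5*t) + exp(-2*t)]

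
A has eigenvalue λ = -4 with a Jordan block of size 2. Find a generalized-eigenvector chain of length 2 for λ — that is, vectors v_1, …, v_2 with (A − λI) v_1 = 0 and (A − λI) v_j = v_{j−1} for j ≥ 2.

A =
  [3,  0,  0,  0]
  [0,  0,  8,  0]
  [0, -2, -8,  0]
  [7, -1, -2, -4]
A Jordan chain for λ = -4 of length 2:
v_1 = (0, 4, -2, -1)ᵀ
v_2 = (0, 1, 0, 0)ᵀ

Let N = A − (-4)·I. We want v_2 with N^2 v_2 = 0 but N^1 v_2 ≠ 0; then v_{j-1} := N · v_j for j = 2, …, 2.

Pick v_2 = (0, 1, 0, 0)ᵀ.
Then v_1 = N · v_2 = (0, 4, -2, -1)ᵀ.

Sanity check: (A − (-4)·I) v_1 = (0, 0, 0, 0)ᵀ = 0. ✓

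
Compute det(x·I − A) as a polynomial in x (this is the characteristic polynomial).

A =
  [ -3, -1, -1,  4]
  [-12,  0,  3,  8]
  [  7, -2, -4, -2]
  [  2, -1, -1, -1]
x^4 + 8*x^3 + 18*x^2 + 16*x + 5

Expanding det(x·I − A) (e.g. by cofactor expansion or by noting that A is similar to its Jordan form J, which has the same characteristic polynomial as A) gives
  χ_A(x) = x^4 + 8*x^3 + 18*x^2 + 16*x + 5
which factors as (x + 1)^3*(x + 5). The eigenvalues (with algebraic multiplicities) are λ = -5 with multiplicity 1, λ = -1 with multiplicity 3.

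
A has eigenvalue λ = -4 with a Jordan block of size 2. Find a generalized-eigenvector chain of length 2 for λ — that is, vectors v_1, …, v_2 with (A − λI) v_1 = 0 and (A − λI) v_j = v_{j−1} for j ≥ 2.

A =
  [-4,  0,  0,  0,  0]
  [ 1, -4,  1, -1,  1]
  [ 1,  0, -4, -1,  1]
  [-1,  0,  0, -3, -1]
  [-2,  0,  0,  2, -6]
A Jordan chain for λ = -4 of length 2:
v_1 = (0, 1, 0, 0, 0)ᵀ
v_2 = (0, 0, 1, 0, 0)ᵀ

Let N = A − (-4)·I. We want v_2 with N^2 v_2 = 0 but N^1 v_2 ≠ 0; then v_{j-1} := N · v_j for j = 2, …, 2.

Pick v_2 = (0, 0, 1, 0, 0)ᵀ.
Then v_1 = N · v_2 = (0, 1, 0, 0, 0)ᵀ.

Sanity check: (A − (-4)·I) v_1 = (0, 0, 0, 0, 0)ᵀ = 0. ✓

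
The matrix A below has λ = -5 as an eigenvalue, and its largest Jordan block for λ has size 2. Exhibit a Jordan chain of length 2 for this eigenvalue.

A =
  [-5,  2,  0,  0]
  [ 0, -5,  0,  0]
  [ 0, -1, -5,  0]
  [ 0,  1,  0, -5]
A Jordan chain for λ = -5 of length 2:
v_1 = (2, 0, -1, 1)ᵀ
v_2 = (0, 1, 0, 0)ᵀ

Let N = A − (-5)·I. We want v_2 with N^2 v_2 = 0 but N^1 v_2 ≠ 0; then v_{j-1} := N · v_j for j = 2, …, 2.

Pick v_2 = (0, 1, 0, 0)ᵀ.
Then v_1 = N · v_2 = (2, 0, -1, 1)ᵀ.

Sanity check: (A − (-5)·I) v_1 = (0, 0, 0, 0)ᵀ = 0. ✓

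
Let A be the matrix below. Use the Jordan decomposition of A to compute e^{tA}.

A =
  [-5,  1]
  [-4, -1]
e^{tA} =
  [-2*t*exp(-3*t) + exp(-3*t), t*exp(-3*t)]
  [-4*t*exp(-3*t), 2*t*exp(-3*t) + exp(-3*t)]

Strategy: write A = P · J · P⁻¹ where J is a Jordan canonical form, so e^{tA} = P · e^{tJ} · P⁻¹, and e^{tJ} can be computed block-by-block.

A has Jordan form
J =
  [-3,  1]
  [ 0, -3]
(up to reordering of blocks).

Per-block formulas:
  For a 2×2 Jordan block J_2(-3): exp(t · J_2(-3)) = e^(-3t)·(I + t·N), where N is the 2×2 nilpotent shift.

After assembling e^{tJ} and conjugating by P, we get:

e^{tA} =
  [-2*t*exp(-3*t) + exp(-3*t), t*exp(-3*t)]
  [-4*t*exp(-3*t), 2*t*exp(-3*t) + exp(-3*t)]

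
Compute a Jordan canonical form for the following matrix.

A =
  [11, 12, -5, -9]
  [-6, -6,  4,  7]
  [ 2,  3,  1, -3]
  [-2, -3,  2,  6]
J_2(3) ⊕ J_2(3)

The characteristic polynomial is
  det(x·I − A) = x^4 - 12*x^3 + 54*x^2 - 108*x + 81 = (x - 3)^4

Eigenvalues and multiplicities (the geometric multiplicity of λ is n − rank(A − λI), which equals the number of Jordan blocks for λ):
  λ = 3: algebraic multiplicity = 4, geometric multiplicity = 2

Determining the block sizes for each eigenvalue:
  λ = 3: with am = 4 and gm = 2, the partition is not yet determined (e.g. several partitions of 4 into 2 parts exist). Let N = A − (3)·I. Computing rank(N^1) = 2, rank(N^2) = 0; the number of blocks of size ≥ j is rank(N^{j−1}) − rank(N^j), giving [2, 2]. So we have 2 block(s) of size 2 → block sizes [2, 2]

Assembling the blocks gives a Jordan form
J =
  [3, 1, 0, 0]
  [0, 3, 0, 0]
  [0, 0, 3, 1]
  [0, 0, 0, 3]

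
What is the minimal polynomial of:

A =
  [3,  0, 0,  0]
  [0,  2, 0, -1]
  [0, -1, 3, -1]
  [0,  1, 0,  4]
x^2 - 6*x + 9

The characteristic polynomial is χ_A(x) = (x - 3)^4, so the eigenvalues are known. The minimal polynomial is
  m_A(x) = Π_λ (x − λ)^{k_λ}
where k_λ is the size of the *largest* Jordan block for λ (equivalently, the smallest k with (A − λI)^k v = 0 for every generalised eigenvector v of λ).

  λ = 3: largest Jordan block has size 2, contributing (x − 3)^2

So m_A(x) = (x - 3)^2 = x^2 - 6*x + 9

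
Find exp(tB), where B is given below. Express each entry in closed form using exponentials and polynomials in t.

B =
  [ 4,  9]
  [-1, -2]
e^{tB} =
  [3*t*exp(t) + exp(t), 9*t*exp(t)]
  [-t*exp(t), -3*t*exp(t) + exp(t)]

Strategy: write B = P · J · P⁻¹ where J is a Jordan canonical form, so e^{tB} = P · e^{tJ} · P⁻¹, and e^{tJ} can be computed block-by-block.

B has Jordan form
J =
  [1, 1]
  [0, 1]
(up to reordering of blocks).

Per-block formulas:
  For a 2×2 Jordan block J_2(1): exp(t · J_2(1)) = e^(1t)·(I + t·N), where N is the 2×2 nilpotent shift.

After assembling e^{tJ} and conjugating by P, we get:

e^{tB} =
  [3*t*exp(t) + exp(t), 9*t*exp(t)]
  [-t*exp(t), -3*t*exp(t) + exp(t)]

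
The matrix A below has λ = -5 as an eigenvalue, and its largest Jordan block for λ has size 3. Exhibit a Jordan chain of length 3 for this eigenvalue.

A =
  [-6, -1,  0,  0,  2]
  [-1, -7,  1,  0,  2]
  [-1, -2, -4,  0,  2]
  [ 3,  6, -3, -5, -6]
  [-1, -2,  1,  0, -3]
A Jordan chain for λ = -5 of length 3:
v_1 = (-1, -1, -1, 3, -1)ᵀ
v_2 = (-1, -2, -2, 6, -2)ᵀ
v_3 = (0, 1, 0, 0, 0)ᵀ

Let N = A − (-5)·I. We want v_3 with N^3 v_3 = 0 but N^2 v_3 ≠ 0; then v_{j-1} := N · v_j for j = 3, …, 2.

Pick v_3 = (0, 1, 0, 0, 0)ᵀ.
Then v_2 = N · v_3 = (-1, -2, -2, 6, -2)ᵀ.
Then v_1 = N · v_2 = (-1, -1, -1, 3, -1)ᵀ.

Sanity check: (A − (-5)·I) v_1 = (0, 0, 0, 0, 0)ᵀ = 0. ✓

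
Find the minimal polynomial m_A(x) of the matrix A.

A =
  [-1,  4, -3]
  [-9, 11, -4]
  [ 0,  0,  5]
x^3 - 15*x^2 + 75*x - 125

The characteristic polynomial is χ_A(x) = (x - 5)^3, so the eigenvalues are known. The minimal polynomial is
  m_A(x) = Π_λ (x − λ)^{k_λ}
where k_λ is the size of the *largest* Jordan block for λ (equivalently, the smallest k with (A − λI)^k v = 0 for every generalised eigenvector v of λ).

  λ = 5: largest Jordan block has size 3, contributing (x − 5)^3

So m_A(x) = (x - 5)^3 = x^3 - 15*x^2 + 75*x - 125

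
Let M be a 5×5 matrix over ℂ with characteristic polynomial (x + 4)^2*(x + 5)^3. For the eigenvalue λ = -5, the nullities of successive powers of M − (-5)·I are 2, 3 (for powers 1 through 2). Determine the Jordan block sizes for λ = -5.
Block sizes for λ = -5: [2, 1]

From the dimensions of kernels of powers, the number of Jordan blocks of size at least j is d_j − d_{j−1} where d_j = dim ker(N^j) (with d_0 = 0). Computing the differences gives [2, 1].
The number of blocks of size exactly k is (#blocks of size ≥ k) − (#blocks of size ≥ k + 1), so the partition is: 1 block(s) of size 1, 1 block(s) of size 2.
In nonincreasing order the block sizes are [2, 1].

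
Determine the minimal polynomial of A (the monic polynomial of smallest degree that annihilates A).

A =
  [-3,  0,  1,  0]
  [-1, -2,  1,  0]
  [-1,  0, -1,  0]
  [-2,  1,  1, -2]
x^2 + 4*x + 4

The characteristic polynomial is χ_A(x) = (x + 2)^4, so the eigenvalues are known. The minimal polynomial is
  m_A(x) = Π_λ (x − λ)^{k_λ}
where k_λ is the size of the *largest* Jordan block for λ (equivalently, the smallest k with (A − λI)^k v = 0 for every generalised eigenvector v of λ).

  λ = -2: largest Jordan block has size 2, contributing (x + 2)^2

So m_A(x) = (x + 2)^2 = x^2 + 4*x + 4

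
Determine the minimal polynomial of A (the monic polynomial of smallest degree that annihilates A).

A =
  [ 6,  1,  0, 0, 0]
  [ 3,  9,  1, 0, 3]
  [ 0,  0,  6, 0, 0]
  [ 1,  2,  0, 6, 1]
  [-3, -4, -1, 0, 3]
x^3 - 18*x^2 + 108*x - 216

The characteristic polynomial is χ_A(x) = (x - 6)^5, so the eigenvalues are known. The minimal polynomial is
  m_A(x) = Π_λ (x − λ)^{k_λ}
where k_λ is the size of the *largest* Jordan block for λ (equivalently, the smallest k with (A − λI)^k v = 0 for every generalised eigenvector v of λ).

  λ = 6: largest Jordan block has size 3, contributing (x − 6)^3

So m_A(x) = (x - 6)^3 = x^3 - 18*x^2 + 108*x - 216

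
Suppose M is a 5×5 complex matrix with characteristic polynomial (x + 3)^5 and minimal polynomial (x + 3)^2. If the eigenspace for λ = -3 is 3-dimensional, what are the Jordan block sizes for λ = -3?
Block sizes for λ = -3: [2, 2, 1]

Step 1 — from the characteristic polynomial, algebraic multiplicity of λ = -3 is 5. From dim ker(M − (-3)·I) = 3, there are exactly 3 Jordan blocks for λ = -3.
Step 2 — from the minimal polynomial, the factor (x + 3)^2 tells us the largest block for λ = -3 has size 2.
Step 3 — with total size 5, 3 blocks, and largest block 2, the block sizes (in nonincreasing order) are [2, 2, 1].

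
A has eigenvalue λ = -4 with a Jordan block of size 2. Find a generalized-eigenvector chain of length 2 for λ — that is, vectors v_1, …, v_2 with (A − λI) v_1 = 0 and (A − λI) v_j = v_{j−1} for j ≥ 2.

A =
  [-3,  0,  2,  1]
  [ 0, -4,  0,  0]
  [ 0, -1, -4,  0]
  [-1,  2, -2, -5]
A Jordan chain for λ = -4 of length 2:
v_1 = (1, 0, 0, -1)ᵀ
v_2 = (1, 0, 0, 0)ᵀ

Let N = A − (-4)·I. We want v_2 with N^2 v_2 = 0 but N^1 v_2 ≠ 0; then v_{j-1} := N · v_j for j = 2, …, 2.

Pick v_2 = (1, 0, 0, 0)ᵀ.
Then v_1 = N · v_2 = (1, 0, 0, -1)ᵀ.

Sanity check: (A − (-4)·I) v_1 = (0, 0, 0, 0)ᵀ = 0. ✓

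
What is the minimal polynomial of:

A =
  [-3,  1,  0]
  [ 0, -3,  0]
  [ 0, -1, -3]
x^2 + 6*x + 9

The characteristic polynomial is χ_A(x) = (x + 3)^3, so the eigenvalues are known. The minimal polynomial is
  m_A(x) = Π_λ (x − λ)^{k_λ}
where k_λ is the size of the *largest* Jordan block for λ (equivalently, the smallest k with (A − λI)^k v = 0 for every generalised eigenvector v of λ).

  λ = -3: largest Jordan block has size 2, contributing (x + 3)^2

So m_A(x) = (x + 3)^2 = x^2 + 6*x + 9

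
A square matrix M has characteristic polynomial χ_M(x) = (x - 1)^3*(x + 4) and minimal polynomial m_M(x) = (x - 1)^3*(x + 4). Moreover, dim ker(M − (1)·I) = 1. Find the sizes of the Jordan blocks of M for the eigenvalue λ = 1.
Block sizes for λ = 1: [3]

Step 1 — from the characteristic polynomial, algebraic multiplicity of λ = 1 is 3. From dim ker(M − (1)·I) = 1, there are exactly 1 Jordan blocks for λ = 1.
Step 2 — from the minimal polynomial, the factor (x − 1)^3 tells us the largest block for λ = 1 has size 3.
Step 3 — with total size 3, 1 blocks, and largest block 3, the block sizes (in nonincreasing order) are [3].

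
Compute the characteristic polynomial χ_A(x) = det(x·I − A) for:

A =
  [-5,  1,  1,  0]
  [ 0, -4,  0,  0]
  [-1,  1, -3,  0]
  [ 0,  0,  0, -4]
x^4 + 16*x^3 + 96*x^2 + 256*x + 256

Expanding det(x·I − A) (e.g. by cofactor expansion or by noting that A is similar to its Jordan form J, which has the same characteristic polynomial as A) gives
  χ_A(x) = x^4 + 16*x^3 + 96*x^2 + 256*x + 256
which factors as (x + 4)^4. The eigenvalues (with algebraic multiplicities) are λ = -4 with multiplicity 4.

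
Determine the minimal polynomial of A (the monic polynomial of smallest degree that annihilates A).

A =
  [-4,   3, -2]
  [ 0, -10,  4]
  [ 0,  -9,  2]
x^2 + 8*x + 16

The characteristic polynomial is χ_A(x) = (x + 4)^3, so the eigenvalues are known. The minimal polynomial is
  m_A(x) = Π_λ (x − λ)^{k_λ}
where k_λ is the size of the *largest* Jordan block for λ (equivalently, the smallest k with (A − λI)^k v = 0 for every generalised eigenvector v of λ).

  λ = -4: largest Jordan block has size 2, contributing (x + 4)^2

So m_A(x) = (x + 4)^2 = x^2 + 8*x + 16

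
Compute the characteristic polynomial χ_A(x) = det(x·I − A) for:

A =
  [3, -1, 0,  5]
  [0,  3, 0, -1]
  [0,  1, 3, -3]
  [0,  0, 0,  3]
x^4 - 12*x^3 + 54*x^2 - 108*x + 81

Expanding det(x·I − A) (e.g. by cofactor expansion or by noting that A is similar to its Jordan form J, which has the same characteristic polynomial as A) gives
  χ_A(x) = x^4 - 12*x^3 + 54*x^2 - 108*x + 81
which factors as (x - 3)^4. The eigenvalues (with algebraic multiplicities) are λ = 3 with multiplicity 4.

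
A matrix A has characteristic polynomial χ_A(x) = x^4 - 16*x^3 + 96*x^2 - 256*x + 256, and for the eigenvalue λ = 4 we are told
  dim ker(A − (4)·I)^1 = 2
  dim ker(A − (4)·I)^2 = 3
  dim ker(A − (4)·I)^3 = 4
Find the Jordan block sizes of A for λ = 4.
Block sizes for λ = 4: [3, 1]

From the dimensions of kernels of powers, the number of Jordan blocks of size at least j is d_j − d_{j−1} where d_j = dim ker(N^j) (with d_0 = 0). Computing the differences gives [2, 1, 1].
The number of blocks of size exactly k is (#blocks of size ≥ k) − (#blocks of size ≥ k + 1), so the partition is: 1 block(s) of size 1, 1 block(s) of size 3.
In nonincreasing order the block sizes are [3, 1].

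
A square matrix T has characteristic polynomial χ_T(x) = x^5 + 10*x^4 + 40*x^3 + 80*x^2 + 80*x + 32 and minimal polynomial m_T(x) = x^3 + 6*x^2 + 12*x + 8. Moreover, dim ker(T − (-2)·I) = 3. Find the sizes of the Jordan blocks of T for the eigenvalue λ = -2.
Block sizes for λ = -2: [3, 1, 1]

Step 1 — from the characteristic polynomial, algebraic multiplicity of λ = -2 is 5. From dim ker(T − (-2)·I) = 3, there are exactly 3 Jordan blocks for λ = -2.
Step 2 — from the minimal polynomial, the factor (x + 2)^3 tells us the largest block for λ = -2 has size 3.
Step 3 — with total size 5, 3 blocks, and largest block 3, the block sizes (in nonincreasing order) are [3, 1, 1].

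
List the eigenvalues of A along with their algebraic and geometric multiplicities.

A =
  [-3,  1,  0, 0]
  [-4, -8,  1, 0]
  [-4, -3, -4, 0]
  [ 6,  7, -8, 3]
λ = -5: alg = 3, geom = 1; λ = 3: alg = 1, geom = 1

Step 1 — factor the characteristic polynomial to read off the algebraic multiplicities:
  χ_A(x) = (x - 3)*(x + 5)^3

Step 2 — compute geometric multiplicities via the rank-nullity identity g(λ) = n − rank(A − λI):
  rank(A − (-5)·I) = 3, so dim ker(A − (-5)·I) = n − 3 = 1
  rank(A − (3)·I) = 3, so dim ker(A − (3)·I) = n − 3 = 1

Summary:
  λ = -5: algebraic multiplicity = 3, geometric multiplicity = 1
  λ = 3: algebraic multiplicity = 1, geometric multiplicity = 1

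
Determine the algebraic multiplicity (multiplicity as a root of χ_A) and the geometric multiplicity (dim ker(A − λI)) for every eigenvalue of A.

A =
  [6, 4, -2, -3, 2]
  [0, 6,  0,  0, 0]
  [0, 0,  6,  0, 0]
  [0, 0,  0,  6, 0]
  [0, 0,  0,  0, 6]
λ = 6: alg = 5, geom = 4

Step 1 — factor the characteristic polynomial to read off the algebraic multiplicities:
  χ_A(x) = (x - 6)^5

Step 2 — compute geometric multiplicities via the rank-nullity identity g(λ) = n − rank(A − λI):
  rank(A − (6)·I) = 1, so dim ker(A − (6)·I) = n − 1 = 4

Summary:
  λ = 6: algebraic multiplicity = 5, geometric multiplicity = 4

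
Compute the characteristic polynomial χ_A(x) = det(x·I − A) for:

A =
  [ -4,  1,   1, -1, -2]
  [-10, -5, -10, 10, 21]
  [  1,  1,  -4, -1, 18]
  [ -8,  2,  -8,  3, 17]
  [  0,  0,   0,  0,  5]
x^5 + 5*x^4 - 50*x^3 - 250*x^2 + 625*x + 3125

Expanding det(x·I − A) (e.g. by cofactor expansion or by noting that A is similar to its Jordan form J, which has the same characteristic polynomial as A) gives
  χ_A(x) = x^5 + 5*x^4 - 50*x^3 - 250*x^2 + 625*x + 3125
which factors as (x - 5)^2*(x + 5)^3. The eigenvalues (with algebraic multiplicities) are λ = -5 with multiplicity 3, λ = 5 with multiplicity 2.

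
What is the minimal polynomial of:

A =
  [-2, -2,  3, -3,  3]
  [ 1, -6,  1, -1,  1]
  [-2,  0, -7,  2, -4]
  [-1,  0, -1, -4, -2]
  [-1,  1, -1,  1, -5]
x^4 + 19*x^3 + 135*x^2 + 425*x + 500

The characteristic polynomial is χ_A(x) = (x + 4)*(x + 5)^4, so the eigenvalues are known. The minimal polynomial is
  m_A(x) = Π_λ (x − λ)^{k_λ}
where k_λ is the size of the *largest* Jordan block for λ (equivalently, the smallest k with (A − λI)^k v = 0 for every generalised eigenvector v of λ).

  λ = -5: largest Jordan block has size 3, contributing (x + 5)^3
  λ = -4: largest Jordan block has size 1, contributing (x + 4)

So m_A(x) = (x + 4)*(x + 5)^3 = x^4 + 19*x^3 + 135*x^2 + 425*x + 500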